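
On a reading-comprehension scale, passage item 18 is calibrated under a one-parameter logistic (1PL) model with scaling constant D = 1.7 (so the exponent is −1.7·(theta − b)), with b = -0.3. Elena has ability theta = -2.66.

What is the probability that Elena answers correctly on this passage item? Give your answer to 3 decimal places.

0.018

P(theta) = 1 / (1 + exp(−D·(theta − b)))
Exponent: 1.7 × (-2.66 − (-0.3)) = -4.0120
1/(1 + e^{4.0120}) = 0.0178
P = 0.0178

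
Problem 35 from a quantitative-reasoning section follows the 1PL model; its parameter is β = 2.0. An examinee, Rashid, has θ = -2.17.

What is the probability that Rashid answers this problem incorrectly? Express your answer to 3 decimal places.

0.985

P(θ) = 1 / (1 + exp(−(θ − β)))
Exponent: (-2.17 − 2.0) = -4.1700
1/(1 + e^{4.1700}) = 0.0152
P = 0.0152
P(incorrect) = 1 − 0.0152 = 0.9848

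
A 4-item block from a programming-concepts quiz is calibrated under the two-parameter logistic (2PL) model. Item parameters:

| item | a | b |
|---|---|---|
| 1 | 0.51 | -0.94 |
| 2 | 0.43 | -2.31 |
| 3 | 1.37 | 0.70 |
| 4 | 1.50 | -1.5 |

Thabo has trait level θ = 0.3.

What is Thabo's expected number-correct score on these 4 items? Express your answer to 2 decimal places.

2.71

P(θ) = 1 / (1 + exp(−a(θ − b)))
P_1 = 1/(1+e^{-0.6324}) = 0.6530
P_2 = 1/(1+e^{-1.1223}) = 0.7544
P_3 = 1/(1+e^{0.5480}) = 0.3663
P_4 = 1/(1+e^{-2.7000}) = 0.9370
E[score] = 0.6530 + 0.7544 + 0.3663 + 0.9370 = 2.7108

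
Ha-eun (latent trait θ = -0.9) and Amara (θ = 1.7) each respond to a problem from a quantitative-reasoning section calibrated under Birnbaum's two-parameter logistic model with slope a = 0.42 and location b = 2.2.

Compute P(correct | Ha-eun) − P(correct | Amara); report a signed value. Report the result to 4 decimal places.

-0.2339

P(θ) = 1 / (1 + exp(−a(θ − b)))
P(Ha-eun) = 0.2138  [exponent -1.3020]
P(Amara) = 0.4477  [exponent -0.2100]
Difference = 0.2138 − 0.4477 = -0.2339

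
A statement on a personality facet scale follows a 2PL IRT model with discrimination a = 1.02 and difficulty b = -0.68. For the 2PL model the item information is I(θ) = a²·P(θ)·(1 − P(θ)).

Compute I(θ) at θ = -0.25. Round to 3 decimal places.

P = 1/(1+e^{-0.4386}) = 0.6079
P(1−P) = 0.6079 × 0.3921 = 0.2384
I = a² × P(1−P) = 1.02² × 0.2384 = 0.24798

0.248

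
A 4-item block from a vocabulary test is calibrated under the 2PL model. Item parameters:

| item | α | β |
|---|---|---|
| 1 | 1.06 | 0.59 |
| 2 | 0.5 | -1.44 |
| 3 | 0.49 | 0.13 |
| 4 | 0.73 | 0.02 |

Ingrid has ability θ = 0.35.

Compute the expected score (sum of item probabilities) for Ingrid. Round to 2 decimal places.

P(θ) = 1 / (1 + exp(−α(θ − β)))
P_1 = 1/(1+e^{0.2544}) = 0.4367
P_2 = 1/(1+e^{-0.8950}) = 0.7099
P_3 = 1/(1+e^{-0.1078}) = 0.5269
P_4 = 1/(1+e^{-0.2409}) = 0.5599
E[score] = 0.4367 + 0.7099 + 0.5269 + 0.5599 = 2.2335

2.23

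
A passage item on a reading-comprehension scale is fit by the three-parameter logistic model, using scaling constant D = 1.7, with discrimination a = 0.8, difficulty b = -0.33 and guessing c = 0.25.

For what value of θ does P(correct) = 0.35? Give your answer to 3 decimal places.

P(θ) = c + (1 − c) · 1 / (1 + exp(−D·a(θ − b)))
Remove guessing floor: (0.35 − 0.25)/(1 − 0.25) = 0.1333
logit = ln(0.1333/0.8667) = -1.8718
θ = b + logit/(1.7·a) = -0.33 + (-1.8718)/1.3600 = -1.7063

-1.706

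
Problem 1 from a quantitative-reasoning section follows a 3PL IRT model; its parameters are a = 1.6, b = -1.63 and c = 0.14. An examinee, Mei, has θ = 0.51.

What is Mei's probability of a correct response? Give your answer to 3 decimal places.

0.973

P(θ) = c + (1 − c) · 1 / (1 + exp(−a(θ − b)))
Exponent: 1.6 × (0.51 − (-1.63)) = 3.4240
1/(1 + e^{-3.4240}) = 0.9684
P = 0.14 + 0.86 × 0.9684 = 0.9729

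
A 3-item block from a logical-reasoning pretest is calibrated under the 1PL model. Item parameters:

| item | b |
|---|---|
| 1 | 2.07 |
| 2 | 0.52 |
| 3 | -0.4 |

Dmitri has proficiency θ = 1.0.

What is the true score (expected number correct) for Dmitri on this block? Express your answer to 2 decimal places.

P(θ) = 1 / (1 + exp(−(θ − b)))
P_1 = 1/(1+e^{1.0700}) = 0.2554
P_2 = 1/(1+e^{-0.4800}) = 0.6177
P_3 = 1/(1+e^{-1.4000}) = 0.8022
E[score] = 0.2554 + 0.6177 + 0.8022 = 1.6753

1.68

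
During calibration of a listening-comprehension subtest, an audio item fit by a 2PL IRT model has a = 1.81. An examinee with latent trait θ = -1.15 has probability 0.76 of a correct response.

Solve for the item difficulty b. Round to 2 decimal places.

P(θ) = 1 / (1 + exp(−a(θ − b)))
logit(0.76) = ln(0.76/0.24) = 1.1527
b = θ − logit/(a) = -1.15 − 1.1527/1.8100 = -1.7868

-1.79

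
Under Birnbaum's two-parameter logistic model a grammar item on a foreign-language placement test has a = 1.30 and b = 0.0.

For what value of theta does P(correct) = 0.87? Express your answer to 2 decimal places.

1.46

P(theta) = 1 / (1 + exp(−a(theta − b)))
logit = ln(0.8700/0.1300) = 1.9010
theta = b + logit/(a) = 0.0 + 1.9010/1.3000 = 1.4623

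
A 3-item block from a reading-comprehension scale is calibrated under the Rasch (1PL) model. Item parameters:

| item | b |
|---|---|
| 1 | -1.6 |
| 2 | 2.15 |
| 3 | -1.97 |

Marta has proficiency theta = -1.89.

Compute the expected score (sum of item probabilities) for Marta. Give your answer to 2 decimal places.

P(theta) = 1 / (1 + exp(−(theta − b)))
P_1 = 1/(1+e^{0.2900}) = 0.4280
P_2 = 1/(1+e^{4.0400}) = 0.0173
P_3 = 1/(1+e^{-0.0800}) = 0.5200
E[score] = 0.4280 + 0.0173 + 0.5200 = 0.9653

0.97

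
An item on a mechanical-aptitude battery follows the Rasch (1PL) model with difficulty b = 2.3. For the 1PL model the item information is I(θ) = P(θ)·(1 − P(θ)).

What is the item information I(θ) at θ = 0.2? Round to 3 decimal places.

0.097

P = 1/(1+e^{2.1000}) = 0.1091
P(1−P) = 0.1091 × 0.8909 = 0.0972
I = P(1−P) = 0.09719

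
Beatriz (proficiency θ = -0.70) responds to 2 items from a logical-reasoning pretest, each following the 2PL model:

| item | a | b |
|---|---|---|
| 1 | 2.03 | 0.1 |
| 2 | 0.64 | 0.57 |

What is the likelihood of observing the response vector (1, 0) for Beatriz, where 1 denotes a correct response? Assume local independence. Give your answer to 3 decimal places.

0.114

P(θ) = 1 / (1 + exp(−a(θ − b)))
P_1 = 1/(1+e^{1.6240}) = 0.1647
P_2 = 1/(1+e^{0.8128}) = 0.3073
L = P_1 × (1−P_2) = 0.1647 × 0.6927 = 0.11406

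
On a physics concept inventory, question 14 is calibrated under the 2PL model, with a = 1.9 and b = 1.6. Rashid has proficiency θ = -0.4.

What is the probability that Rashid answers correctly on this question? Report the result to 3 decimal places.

P(θ) = 1 / (1 + exp(−a(θ − b)))
Exponent: 1.9 × (-0.4 − 1.6) = -3.8000
1/(1 + e^{3.8000}) = 0.0219

0.022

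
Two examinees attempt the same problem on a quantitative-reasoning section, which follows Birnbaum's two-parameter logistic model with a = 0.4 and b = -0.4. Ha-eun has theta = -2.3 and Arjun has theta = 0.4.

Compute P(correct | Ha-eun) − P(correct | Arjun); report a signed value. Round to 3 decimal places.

P(theta) = 1 / (1 + exp(−a(theta − b)))
P(Ha-eun) = 0.3186  [exponent -0.7600]
P(Arjun) = 0.5793  [exponent 0.3200]
Difference = 0.3186 − 0.5793 = -0.2607

-0.261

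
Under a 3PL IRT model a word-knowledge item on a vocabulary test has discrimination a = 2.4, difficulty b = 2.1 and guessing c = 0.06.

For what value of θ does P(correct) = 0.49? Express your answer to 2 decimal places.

P(θ) = c + (1 − c) · 1 / (1 + exp(−a(θ − b)))
Remove guessing floor: (0.49 − 0.06)/(1 − 0.06) = 0.4574
logit = ln(0.4574/0.5426) = -0.1706
θ = b + logit/(a) = 2.1 + (-0.1706)/2.4000 = 2.0289

2.03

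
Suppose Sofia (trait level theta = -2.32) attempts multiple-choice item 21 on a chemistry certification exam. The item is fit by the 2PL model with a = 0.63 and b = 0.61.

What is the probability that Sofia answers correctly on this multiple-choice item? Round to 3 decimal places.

0.136

P(theta) = 1 / (1 + exp(−a(theta − b)))
Exponent: 0.63 × (-2.32 − 0.61) = -1.8459
1/(1 + e^{1.8459}) = 0.1364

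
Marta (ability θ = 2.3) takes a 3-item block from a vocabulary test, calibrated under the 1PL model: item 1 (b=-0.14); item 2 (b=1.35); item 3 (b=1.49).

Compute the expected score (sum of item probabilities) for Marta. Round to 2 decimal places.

2.33

P(θ) = 1 / (1 + exp(−(θ − b)))
P_1 = 1/(1+e^{-2.4400}) = 0.9198
P_2 = 1/(1+e^{-0.9500}) = 0.7211
P_3 = 1/(1+e^{-0.8100}) = 0.6921
E[score] = 0.9198 + 0.7211 + 0.6921 = 2.3331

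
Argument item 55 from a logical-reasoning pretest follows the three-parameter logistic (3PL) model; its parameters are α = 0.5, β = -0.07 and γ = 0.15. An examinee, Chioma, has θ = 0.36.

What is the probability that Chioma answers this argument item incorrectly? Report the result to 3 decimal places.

0.379

P(θ) = γ + (1 − γ) · 1 / (1 + exp(−α(θ − β)))
Exponent: 0.5 × (0.36 − (-0.07)) = 0.2150
1/(1 + e^{-0.2150}) = 0.5535
P = 0.15 + 0.85 × 0.5535 = 0.6205
P(incorrect) = 1 − 0.6205 = 0.3795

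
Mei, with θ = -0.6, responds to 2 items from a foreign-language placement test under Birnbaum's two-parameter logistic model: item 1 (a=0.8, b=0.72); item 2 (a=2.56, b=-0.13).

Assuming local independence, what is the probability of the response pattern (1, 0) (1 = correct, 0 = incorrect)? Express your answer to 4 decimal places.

P(θ) = 1 / (1 + exp(−a(θ − b)))
P_1 = 1/(1+e^{1.0560}) = 0.2581
P_2 = 1/(1+e^{1.2032}) = 0.2309
L = P_1 × (1−P_2) = 0.2581 × 0.7691 = 0.19848

0.1985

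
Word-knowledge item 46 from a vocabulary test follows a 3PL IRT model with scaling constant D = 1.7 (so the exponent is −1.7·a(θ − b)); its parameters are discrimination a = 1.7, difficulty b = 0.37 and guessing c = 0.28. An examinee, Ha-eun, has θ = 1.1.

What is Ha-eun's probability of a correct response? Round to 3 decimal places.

0.922

P(θ) = c + (1 − c) · 1 / (1 + exp(−D·a(θ − b)))
Exponent: 1.7 × 1.7 × (1.1 − 0.37) = 2.1097
1/(1 + e^{-2.1097}) = 0.8918
P = 0.28 + 0.72 × 0.8918 = 0.9221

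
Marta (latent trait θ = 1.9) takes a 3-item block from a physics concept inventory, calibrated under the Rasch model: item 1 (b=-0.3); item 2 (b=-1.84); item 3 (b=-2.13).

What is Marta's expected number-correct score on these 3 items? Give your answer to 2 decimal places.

2.86

P(θ) = 1 / (1 + exp(−(θ − b)))
P_1 = 1/(1+e^{-2.2000}) = 0.9002
P_2 = 1/(1+e^{-3.7400}) = 0.9768
P_3 = 1/(1+e^{-4.0300}) = 0.9825
E[score] = 0.9002 + 0.9768 + 0.9825 = 2.8596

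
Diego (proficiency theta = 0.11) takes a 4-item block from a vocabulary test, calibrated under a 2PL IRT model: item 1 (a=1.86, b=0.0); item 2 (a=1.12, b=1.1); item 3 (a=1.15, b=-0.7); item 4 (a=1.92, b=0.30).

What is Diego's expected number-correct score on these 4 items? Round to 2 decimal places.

1.93

P(theta) = 1 / (1 + exp(−a(theta − b)))
P_1 = 1/(1+e^{-0.2046}) = 0.5510
P_2 = 1/(1+e^{1.1088}) = 0.2481
P_3 = 1/(1+e^{-0.9315}) = 0.7174
P_4 = 1/(1+e^{0.3648}) = 0.4098
E[score] = 0.5510 + 0.2481 + 0.7174 + 0.4098 = 1.9262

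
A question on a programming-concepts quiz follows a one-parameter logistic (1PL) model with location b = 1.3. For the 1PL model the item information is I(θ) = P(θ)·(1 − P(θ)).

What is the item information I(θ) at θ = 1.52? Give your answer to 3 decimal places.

0.247

P = 1/(1+e^{-0.2200}) = 0.5548
P(1−P) = 0.5548 × 0.4452 = 0.2470
I = P(1−P) = 0.24700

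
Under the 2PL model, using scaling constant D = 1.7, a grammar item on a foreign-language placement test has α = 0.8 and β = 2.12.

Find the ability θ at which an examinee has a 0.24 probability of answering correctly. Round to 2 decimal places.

1.27

P(θ) = 1 / (1 + exp(−D·α(θ − β)))
logit = ln(0.2400/0.7600) = -1.1527
θ = β + logit/(1.7·α) = 2.12 + (-1.1527)/1.3600 = 1.2724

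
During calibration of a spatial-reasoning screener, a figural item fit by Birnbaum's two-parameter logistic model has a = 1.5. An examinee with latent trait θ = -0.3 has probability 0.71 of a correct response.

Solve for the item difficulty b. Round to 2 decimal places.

-0.90

P(θ) = 1 / (1 + exp(−a(θ − b)))
logit(0.71) = ln(0.71/0.29) = 0.8954
b = θ − logit/(a) = -0.3 − 0.8954/1.5000 = -0.8969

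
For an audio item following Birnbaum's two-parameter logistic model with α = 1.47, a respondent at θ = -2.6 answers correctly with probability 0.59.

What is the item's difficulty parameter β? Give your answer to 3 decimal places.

P(θ) = 1 / (1 + exp(−α(θ − β)))
logit(0.59) = ln(0.59/0.41) = 0.3640
β = θ − logit/(α) = -2.6 − 0.3640/1.4700 = -2.8476

-2.848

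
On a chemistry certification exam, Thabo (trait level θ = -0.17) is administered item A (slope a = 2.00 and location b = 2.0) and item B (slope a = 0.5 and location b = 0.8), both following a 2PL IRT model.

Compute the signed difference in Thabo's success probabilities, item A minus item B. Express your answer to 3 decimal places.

-0.368

P(θ) = 1 / (1 + exp(−a(θ − b)))
P_A = 0.0129
P_B = 0.3811
P_A − P_B = -0.3682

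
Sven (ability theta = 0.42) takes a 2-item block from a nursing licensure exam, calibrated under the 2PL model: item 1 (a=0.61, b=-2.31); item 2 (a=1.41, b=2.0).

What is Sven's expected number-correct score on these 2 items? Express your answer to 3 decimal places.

P(theta) = 1 / (1 + exp(−a(theta − b)))
P_1 = 1/(1+e^{-1.6653}) = 0.8409
P_2 = 1/(1+e^{2.2278}) = 0.0973
E[score] = 0.8409 + 0.0973 = 0.9382

0.938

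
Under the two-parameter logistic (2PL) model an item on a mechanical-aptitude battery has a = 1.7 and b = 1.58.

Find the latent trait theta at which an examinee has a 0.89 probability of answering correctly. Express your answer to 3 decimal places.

2.810

P(theta) = 1 / (1 + exp(−a(theta − b)))
logit = ln(0.8900/0.1100) = 2.0907
theta = b + logit/(a) = 1.58 + 2.0907/1.7000 = 2.8098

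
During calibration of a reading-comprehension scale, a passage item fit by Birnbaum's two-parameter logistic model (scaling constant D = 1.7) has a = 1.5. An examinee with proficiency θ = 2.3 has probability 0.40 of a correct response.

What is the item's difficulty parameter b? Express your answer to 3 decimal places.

2.459

P(θ) = 1 / (1 + exp(−D·a(θ − b)))
logit(0.40) = ln(0.40/0.60) = -0.4055
b = θ − logit/(1.7·a) = 2.3 − (-0.4055)/2.5500 = 2.4590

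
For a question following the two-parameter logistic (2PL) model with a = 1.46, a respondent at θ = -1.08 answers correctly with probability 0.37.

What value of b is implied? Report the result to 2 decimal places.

P(θ) = 1 / (1 + exp(−a(θ − b)))
logit(0.37) = ln(0.37/0.63) = -0.5322
b = θ − logit/(a) = -1.08 − (-0.5322)/1.4600 = -0.7155

-0.72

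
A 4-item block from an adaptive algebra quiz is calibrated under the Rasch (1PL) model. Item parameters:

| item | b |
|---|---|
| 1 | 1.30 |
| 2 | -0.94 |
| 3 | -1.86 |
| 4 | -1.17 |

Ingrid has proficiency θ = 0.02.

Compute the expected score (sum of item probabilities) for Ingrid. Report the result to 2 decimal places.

2.58

P(θ) = 1 / (1 + exp(−(θ − b)))
P_1 = 1/(1+e^{1.2800}) = 0.2176
P_2 = 1/(1+e^{-0.9600}) = 0.7231
P_3 = 1/(1+e^{-1.8800}) = 0.8676
P_4 = 1/(1+e^{-1.1900}) = 0.7667
E[score] = 0.2176 + 0.7231 + 0.8676 + 0.7667 = 2.5750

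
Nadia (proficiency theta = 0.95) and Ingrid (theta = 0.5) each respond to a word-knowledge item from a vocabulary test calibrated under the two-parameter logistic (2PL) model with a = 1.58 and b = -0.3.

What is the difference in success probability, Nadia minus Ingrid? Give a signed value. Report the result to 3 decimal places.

P(theta) = 1 / (1 + exp(−a(theta − b)))
P(Nadia) = 0.8781  [exponent 1.9750]
P(Ingrid) = 0.7797  [exponent 1.2640]
Difference = 0.8781 − 0.7797 = 0.0984

0.098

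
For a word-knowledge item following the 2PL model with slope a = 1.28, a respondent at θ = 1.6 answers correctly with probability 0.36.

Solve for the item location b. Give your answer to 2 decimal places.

P(θ) = 1 / (1 + exp(−a(θ − b)))
logit(0.36) = ln(0.36/0.64) = -0.5754
b = θ − logit/(a) = 1.6 − (-0.5754)/1.2800 = 2.0495

2.05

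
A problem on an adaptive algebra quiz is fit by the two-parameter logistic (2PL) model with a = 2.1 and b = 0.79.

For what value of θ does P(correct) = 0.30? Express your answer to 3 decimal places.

0.387

P(θ) = 1 / (1 + exp(−a(θ − b)))
logit = ln(0.3000/0.7000) = -0.8473
θ = b + logit/(a) = 0.79 + (-0.8473)/2.1000 = 0.3865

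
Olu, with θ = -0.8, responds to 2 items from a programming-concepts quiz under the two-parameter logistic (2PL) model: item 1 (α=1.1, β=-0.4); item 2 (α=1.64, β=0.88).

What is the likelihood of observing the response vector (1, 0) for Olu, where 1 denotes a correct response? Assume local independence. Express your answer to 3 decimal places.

P(θ) = 1 / (1 + exp(−α(θ − β)))
P_1 = 1/(1+e^{0.4400}) = 0.3917
P_2 = 1/(1+e^{2.7552}) = 0.0598
L = P_1 × (1−P_2) = 0.3917 × 0.9402 = 0.36832

0.368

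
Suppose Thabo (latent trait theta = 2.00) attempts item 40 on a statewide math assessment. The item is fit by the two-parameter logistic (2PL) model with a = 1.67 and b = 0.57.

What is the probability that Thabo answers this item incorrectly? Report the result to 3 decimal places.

P(theta) = 1 / (1 + exp(−a(theta − b)))
Exponent: 1.67 × (2.00 − 0.57) = 2.3881
1/(1 + e^{-2.3881}) = 0.9159
P(incorrect) = 1 − 0.9159 = 0.0841

0.084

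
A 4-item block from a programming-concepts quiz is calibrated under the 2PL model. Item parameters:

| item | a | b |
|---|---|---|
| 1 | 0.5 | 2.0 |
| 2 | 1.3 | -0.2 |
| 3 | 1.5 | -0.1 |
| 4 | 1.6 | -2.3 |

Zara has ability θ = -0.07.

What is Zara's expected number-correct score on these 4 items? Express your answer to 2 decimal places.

2.29

P(θ) = 1 / (1 + exp(−a(θ − b)))
P_1 = 1/(1+e^{1.0350}) = 0.2621
P_2 = 1/(1+e^{-0.1690}) = 0.5421
P_3 = 1/(1+e^{-0.0450}) = 0.5112
P_4 = 1/(1+e^{-3.5680}) = 0.9726
E[score] = 0.2621 + 0.5421 + 0.5112 + 0.9726 = 2.2881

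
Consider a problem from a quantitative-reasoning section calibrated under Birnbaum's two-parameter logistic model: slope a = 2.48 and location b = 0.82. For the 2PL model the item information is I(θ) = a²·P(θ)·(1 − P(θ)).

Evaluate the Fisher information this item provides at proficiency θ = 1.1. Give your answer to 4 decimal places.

1.3662

P = 1/(1+e^{-0.6944}) = 0.6669
P(1−P) = 0.6669 × 0.3331 = 0.2221
I = a² × P(1−P) = 2.48² × 0.2221 = 1.36618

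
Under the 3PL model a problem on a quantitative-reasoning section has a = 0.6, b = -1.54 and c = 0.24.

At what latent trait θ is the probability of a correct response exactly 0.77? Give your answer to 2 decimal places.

-0.15

P(θ) = c + (1 − c) · 1 / (1 + exp(−a(θ − b)))
Remove guessing floor: (0.77 − 0.24)/(1 − 0.24) = 0.6974
logit = ln(0.6974/0.3026) = 0.8348
θ = b + logit/(a) = -1.54 + 0.8348/0.6000 = -0.1487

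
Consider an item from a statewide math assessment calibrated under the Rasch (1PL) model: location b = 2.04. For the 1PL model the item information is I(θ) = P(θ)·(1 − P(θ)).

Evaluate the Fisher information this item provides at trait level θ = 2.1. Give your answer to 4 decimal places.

P = 1/(1+e^{-0.0600}) = 0.5150
P(1−P) = 0.5150 × 0.4850 = 0.2498
I = P(1−P) = 0.24978

0.2498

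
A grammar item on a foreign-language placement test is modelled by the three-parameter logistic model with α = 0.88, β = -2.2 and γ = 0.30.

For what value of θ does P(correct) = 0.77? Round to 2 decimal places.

-1.39

P(θ) = γ + (1 − γ) · 1 / (1 + exp(−α(θ − β)))
Remove guessing floor: (0.77 − 0.30)/(1 − 0.30) = 0.6714
logit = ln(0.6714/0.3286) = 0.7147
θ = β + logit/(α) = -2.2 + 0.7147/0.8800 = -1.3879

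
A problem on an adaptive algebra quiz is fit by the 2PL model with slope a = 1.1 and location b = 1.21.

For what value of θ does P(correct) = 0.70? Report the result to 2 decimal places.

1.98

P(θ) = 1 / (1 + exp(−a(θ − b)))
logit = ln(0.7000/0.3000) = 0.8473
θ = b + logit/(a) = 1.21 + 0.8473/1.1000 = 1.9803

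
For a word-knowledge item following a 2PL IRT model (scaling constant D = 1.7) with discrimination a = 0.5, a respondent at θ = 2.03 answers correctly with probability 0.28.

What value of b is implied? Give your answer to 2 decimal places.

P(θ) = 1 / (1 + exp(−D·a(θ − b)))
logit(0.28) = ln(0.28/0.72) = -0.9445
b = θ − logit/(1.7·a) = 2.03 − (-0.9445)/0.8500 = 3.1411

3.14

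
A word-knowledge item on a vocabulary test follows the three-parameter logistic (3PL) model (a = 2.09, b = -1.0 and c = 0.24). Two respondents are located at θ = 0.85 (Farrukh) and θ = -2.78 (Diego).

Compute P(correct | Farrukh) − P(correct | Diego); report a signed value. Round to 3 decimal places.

0.726

P(θ) = c + (1 − c) · 1 / (1 + exp(−a(θ − b)))
P(Farrukh) = 0.9844  [exponent 3.8665]
P(Diego) = 0.2580  [exponent -3.7202]
Difference = 0.9844 − 0.2580 = 0.7264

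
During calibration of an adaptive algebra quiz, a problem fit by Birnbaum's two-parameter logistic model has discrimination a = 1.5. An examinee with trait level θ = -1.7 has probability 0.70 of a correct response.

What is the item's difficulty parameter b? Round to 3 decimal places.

-2.265

P(θ) = 1 / (1 + exp(−a(θ − b)))
logit(0.70) = ln(0.70/0.30) = 0.8473
b = θ − logit/(a) = -1.7 − 0.8473/1.5000 = -2.2649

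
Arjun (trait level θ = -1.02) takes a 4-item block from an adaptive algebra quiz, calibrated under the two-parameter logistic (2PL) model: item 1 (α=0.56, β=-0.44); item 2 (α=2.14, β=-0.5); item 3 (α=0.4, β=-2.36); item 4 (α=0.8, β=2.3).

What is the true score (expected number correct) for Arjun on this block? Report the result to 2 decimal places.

1.36

P(θ) = 1 / (1 + exp(−α(θ − β)))
P_1 = 1/(1+e^{0.3248}) = 0.4195
P_2 = 1/(1+e^{1.1128}) = 0.2473
P_3 = 1/(1+e^{-0.5360}) = 0.6309
P_4 = 1/(1+e^{2.6560}) = 0.0656
E[score] = 0.4195 + 0.2473 + 0.6309 + 0.0656 = 1.3634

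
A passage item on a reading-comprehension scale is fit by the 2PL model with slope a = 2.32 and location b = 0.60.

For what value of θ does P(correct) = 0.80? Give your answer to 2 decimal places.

1.20

P(θ) = 1 / (1 + exp(−a(θ − b)))
logit = ln(0.8000/0.2000) = 1.3863
θ = b + logit/(a) = 0.60 + 1.3863/2.3200 = 1.1975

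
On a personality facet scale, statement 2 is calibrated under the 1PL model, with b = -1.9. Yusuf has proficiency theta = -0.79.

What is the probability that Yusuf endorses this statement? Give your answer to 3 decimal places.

0.752

P(theta) = 1 / (1 + exp(−(theta − b)))
Exponent: (-0.79 − (-1.9)) = 1.1100
1/(1 + e^{-1.1100}) = 0.7521
P = 0.7521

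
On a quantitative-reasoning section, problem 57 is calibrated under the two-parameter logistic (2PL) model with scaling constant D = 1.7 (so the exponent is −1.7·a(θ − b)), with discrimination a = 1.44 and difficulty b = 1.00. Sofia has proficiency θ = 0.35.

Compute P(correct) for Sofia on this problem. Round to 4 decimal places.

P(θ) = 1 / (1 + exp(−D·a(θ − b)))
Exponent: 1.7 × 1.44 × (0.35 − 1.00) = -1.5912
1/(1 + e^{1.5912}) = 0.1692
P = 0.1692

0.1692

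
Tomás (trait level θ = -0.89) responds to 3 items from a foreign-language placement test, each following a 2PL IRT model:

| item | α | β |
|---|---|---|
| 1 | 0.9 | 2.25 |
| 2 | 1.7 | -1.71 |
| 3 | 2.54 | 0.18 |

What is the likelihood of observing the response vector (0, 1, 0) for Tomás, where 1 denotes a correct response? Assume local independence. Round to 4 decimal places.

P(θ) = 1 / (1 + exp(−α(θ − β)))
P_1 = 1/(1+e^{2.8260}) = 0.0559
P_2 = 1/(1+e^{-1.3940}) = 0.8012
P_3 = 1/(1+e^{2.7178}) = 0.0619
L = (1−P_1) × P_2 × (1−P_3) = 0.9441 × 0.8012 × 0.9381 = 0.70957

0.7096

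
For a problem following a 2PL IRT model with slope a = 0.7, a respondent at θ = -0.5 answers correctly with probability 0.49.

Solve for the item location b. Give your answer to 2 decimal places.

-0.44

P(θ) = 1 / (1 + exp(−a(θ − b)))
logit(0.49) = ln(0.49/0.51) = -0.0400
b = θ − logit/(a) = -0.5 − (-0.0400)/0.7000 = -0.4428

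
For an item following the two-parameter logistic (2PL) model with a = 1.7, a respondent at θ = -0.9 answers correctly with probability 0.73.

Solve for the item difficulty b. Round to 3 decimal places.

P(θ) = 1 / (1 + exp(−a(θ − b)))
logit(0.73) = ln(0.73/0.27) = 0.9946
b = θ − logit/(a) = -0.9 − 0.9946/1.7000 = -1.4851

-1.485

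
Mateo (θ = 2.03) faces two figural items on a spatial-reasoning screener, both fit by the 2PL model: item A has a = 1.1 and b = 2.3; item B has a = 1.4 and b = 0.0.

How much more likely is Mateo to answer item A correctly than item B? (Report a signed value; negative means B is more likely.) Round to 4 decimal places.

-0.5186

P(θ) = 1 / (1 + exp(−a(θ − b)))
P_A = 0.4263
P_B = 0.9449
P_A − P_B = -0.5186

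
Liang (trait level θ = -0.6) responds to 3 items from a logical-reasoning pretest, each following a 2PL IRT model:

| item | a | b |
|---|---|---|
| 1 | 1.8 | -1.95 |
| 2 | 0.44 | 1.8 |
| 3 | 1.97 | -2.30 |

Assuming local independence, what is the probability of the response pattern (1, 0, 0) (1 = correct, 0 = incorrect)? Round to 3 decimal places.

P(θ) = 1 / (1 + exp(−a(θ − b)))
P_1 = 1/(1+e^{-2.4300}) = 0.9191
P_2 = 1/(1+e^{1.0560}) = 0.2581
P_3 = 1/(1+e^{-3.3490}) = 0.9661
L = P_1 × (1−P_2) × (1−P_3) = 0.9191 × 0.7419 × 0.0339 = 0.02314

0.023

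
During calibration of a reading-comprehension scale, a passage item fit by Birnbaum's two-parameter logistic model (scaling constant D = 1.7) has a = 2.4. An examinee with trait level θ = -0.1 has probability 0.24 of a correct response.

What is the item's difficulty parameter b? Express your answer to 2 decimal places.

0.18

P(θ) = 1 / (1 + exp(−D·a(θ − b)))
logit(0.24) = ln(0.24/0.76) = -1.1527
b = θ − logit/(1.7·a) = -0.1 − (-1.1527)/4.0800 = 0.1825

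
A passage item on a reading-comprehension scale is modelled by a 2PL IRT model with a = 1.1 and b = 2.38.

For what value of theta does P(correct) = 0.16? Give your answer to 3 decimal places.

0.873

P(theta) = 1 / (1 + exp(−a(theta − b)))
logit = ln(0.1600/0.8400) = -1.6582
theta = b + logit/(a) = 2.38 + (-1.6582)/1.1000 = 0.8725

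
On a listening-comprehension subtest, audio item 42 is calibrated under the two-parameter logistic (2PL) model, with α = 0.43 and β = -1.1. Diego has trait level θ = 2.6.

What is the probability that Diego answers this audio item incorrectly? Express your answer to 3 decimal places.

P(θ) = 1 / (1 + exp(−α(θ − β)))
Exponent: 0.43 × (2.6 − (-1.1)) = 1.5910
1/(1 + e^{-1.5910}) = 0.8308
P(incorrect) = 1 − 0.8308 = 0.1692

0.169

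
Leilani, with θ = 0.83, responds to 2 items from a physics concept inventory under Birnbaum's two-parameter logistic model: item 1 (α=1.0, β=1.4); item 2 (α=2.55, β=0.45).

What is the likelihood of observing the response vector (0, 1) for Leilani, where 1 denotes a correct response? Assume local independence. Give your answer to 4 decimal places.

0.4631

P(θ) = 1 / (1 + exp(−α(θ − β)))
P_1 = 1/(1+e^{0.5700}) = 0.3612
P_2 = 1/(1+e^{-0.9690}) = 0.7249
L = (1−P_1) × P_2 = 0.6388 × 0.7249 = 0.46305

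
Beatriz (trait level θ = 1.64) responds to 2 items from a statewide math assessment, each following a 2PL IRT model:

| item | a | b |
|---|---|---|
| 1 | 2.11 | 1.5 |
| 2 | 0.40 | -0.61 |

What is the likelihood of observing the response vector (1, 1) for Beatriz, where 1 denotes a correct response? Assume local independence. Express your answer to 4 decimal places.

P(θ) = 1 / (1 + exp(−a(θ − b)))
P_1 = 1/(1+e^{-0.2954}) = 0.5733
P_2 = 1/(1+e^{-0.9000}) = 0.7109
L = P_1 × P_2 = 0.5733 × 0.7109 = 0.40760

0.4076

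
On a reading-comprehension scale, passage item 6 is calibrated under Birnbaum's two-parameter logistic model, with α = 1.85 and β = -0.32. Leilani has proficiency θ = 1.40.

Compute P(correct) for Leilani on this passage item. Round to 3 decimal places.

0.960

P(θ) = 1 / (1 + exp(−α(θ − β)))
Exponent: 1.85 × (1.40 − (-0.32)) = 3.1820
1/(1 + e^{-3.1820}) = 0.9602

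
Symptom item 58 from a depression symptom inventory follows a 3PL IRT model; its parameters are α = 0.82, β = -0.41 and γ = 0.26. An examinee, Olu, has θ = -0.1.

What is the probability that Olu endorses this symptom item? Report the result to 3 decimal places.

0.677

P(θ) = γ + (1 − γ) · 1 / (1 + exp(−α(θ − β)))
Exponent: 0.82 × (-0.1 − (-0.41)) = 0.2542
1/(1 + e^{-0.2542}) = 0.5632
P = 0.26 + 0.74 × 0.5632 = 0.6768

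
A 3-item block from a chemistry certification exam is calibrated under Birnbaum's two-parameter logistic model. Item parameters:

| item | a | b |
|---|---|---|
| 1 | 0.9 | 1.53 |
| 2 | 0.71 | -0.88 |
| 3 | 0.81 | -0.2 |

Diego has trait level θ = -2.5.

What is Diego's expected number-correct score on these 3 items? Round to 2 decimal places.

0.40

P(θ) = 1 / (1 + exp(−a(θ − b)))
P_1 = 1/(1+e^{3.6270}) = 0.0259
P_2 = 1/(1+e^{1.1502}) = 0.2405
P_3 = 1/(1+e^{1.8630}) = 0.1344
E[score] = 0.0259 + 0.2405 + 0.1344 = 0.4007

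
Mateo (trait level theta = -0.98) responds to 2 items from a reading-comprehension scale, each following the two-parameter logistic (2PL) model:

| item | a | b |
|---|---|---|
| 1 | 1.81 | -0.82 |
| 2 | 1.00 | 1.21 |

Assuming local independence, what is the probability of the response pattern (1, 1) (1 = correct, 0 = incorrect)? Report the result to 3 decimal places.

P(theta) = 1 / (1 + exp(−a(theta − b)))
P_1 = 1/(1+e^{0.2896}) = 0.4281
P_2 = 1/(1+e^{2.1900}) = 0.1007
L = P_1 × P_2 = 0.4281 × 0.1007 = 0.04309

0.043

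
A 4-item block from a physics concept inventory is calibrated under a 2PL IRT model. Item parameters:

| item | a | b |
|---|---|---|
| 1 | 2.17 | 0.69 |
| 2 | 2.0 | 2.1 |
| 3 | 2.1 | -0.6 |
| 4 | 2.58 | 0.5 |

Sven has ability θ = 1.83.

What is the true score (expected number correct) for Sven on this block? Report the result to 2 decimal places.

3.25

P(θ) = 1 / (1 + exp(−a(θ − b)))
P_1 = 1/(1+e^{-2.4738}) = 0.9223
P_2 = 1/(1+e^{0.5400}) = 0.3682
P_3 = 1/(1+e^{-5.1030}) = 0.9940
P_4 = 1/(1+e^{-3.4314}) = 0.9687
E[score] = 0.9223 + 0.3682 + 0.9940 + 0.9687 = 3.2531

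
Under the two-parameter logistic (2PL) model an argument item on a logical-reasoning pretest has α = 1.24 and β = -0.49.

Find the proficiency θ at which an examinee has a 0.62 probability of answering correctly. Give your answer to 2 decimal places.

-0.10

P(θ) = 1 / (1 + exp(−α(θ − β)))
logit = ln(0.6200/0.3800) = 0.4895
θ = β + logit/(α) = -0.49 + 0.4895/1.2400 = -0.0952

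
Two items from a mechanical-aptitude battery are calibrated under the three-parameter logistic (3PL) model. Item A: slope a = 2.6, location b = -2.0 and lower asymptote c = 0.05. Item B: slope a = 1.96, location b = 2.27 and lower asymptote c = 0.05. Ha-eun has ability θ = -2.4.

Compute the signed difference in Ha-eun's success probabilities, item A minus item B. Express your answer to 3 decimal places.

0.248

P(θ) = c + (1 − c) · 1 / (1 + exp(−a(θ − b)))
P_A = 0.2981
P_B = 0.0501
P_A − P_B = 0.2480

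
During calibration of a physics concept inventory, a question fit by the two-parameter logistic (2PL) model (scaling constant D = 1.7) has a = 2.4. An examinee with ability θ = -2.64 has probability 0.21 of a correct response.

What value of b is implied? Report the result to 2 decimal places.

-2.32

P(θ) = 1 / (1 + exp(−D·a(θ − b)))
logit(0.21) = ln(0.21/0.79) = -1.3249
b = θ − logit/(1.7·a) = -2.64 − (-1.3249)/4.0800 = -2.3153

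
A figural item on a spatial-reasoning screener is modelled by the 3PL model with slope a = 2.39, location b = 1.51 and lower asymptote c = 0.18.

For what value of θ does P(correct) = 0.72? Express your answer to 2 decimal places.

P(θ) = c + (1 − c) · 1 / (1 + exp(−a(θ − b)))
Remove guessing floor: (0.72 − 0.18)/(1 − 0.18) = 0.6585
logit = ln(0.6585/0.3415) = 0.6568
θ = b + logit/(a) = 1.51 + 0.6568/2.3900 = 1.7848

1.78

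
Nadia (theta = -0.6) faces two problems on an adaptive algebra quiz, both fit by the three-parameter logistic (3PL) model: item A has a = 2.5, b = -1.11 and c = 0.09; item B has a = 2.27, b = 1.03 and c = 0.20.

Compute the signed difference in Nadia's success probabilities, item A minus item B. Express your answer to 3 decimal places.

P(theta) = c + (1 − c) · 1 / (1 + exp(−a(theta − b)))
P_A = 0.8013
P_B = 0.2193
P_A − P_B = 0.5820

0.582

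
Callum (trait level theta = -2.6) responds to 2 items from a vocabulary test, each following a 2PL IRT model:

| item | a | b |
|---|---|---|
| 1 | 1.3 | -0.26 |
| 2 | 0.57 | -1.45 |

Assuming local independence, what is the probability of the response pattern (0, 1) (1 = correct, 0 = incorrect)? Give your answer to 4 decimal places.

0.3262

P(theta) = 1 / (1 + exp(−a(theta − b)))
P_1 = 1/(1+e^{3.0420}) = 0.0456
P_2 = 1/(1+e^{0.6555}) = 0.3418
L = (1−P_1) × P_2 = 0.9544 × 0.3418 = 0.32618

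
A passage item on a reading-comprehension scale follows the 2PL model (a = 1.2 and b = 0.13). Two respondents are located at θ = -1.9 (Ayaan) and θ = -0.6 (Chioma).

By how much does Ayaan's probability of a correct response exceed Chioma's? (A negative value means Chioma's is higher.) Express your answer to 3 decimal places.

P(θ) = 1 / (1 + exp(−a(θ − b)))
P(Ayaan) = 0.0805  [exponent -2.4360]
P(Chioma) = 0.2940  [exponent -0.8760]
Difference = 0.0805 − 0.2940 = -0.2135

-0.214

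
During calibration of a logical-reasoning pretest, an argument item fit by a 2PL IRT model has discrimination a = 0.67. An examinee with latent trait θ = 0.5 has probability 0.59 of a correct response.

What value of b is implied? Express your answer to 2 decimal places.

-0.04

P(θ) = 1 / (1 + exp(−a(θ − b)))
logit(0.59) = ln(0.59/0.41) = 0.3640
b = θ − logit/(a) = 0.5 − 0.3640/0.6700 = -0.0432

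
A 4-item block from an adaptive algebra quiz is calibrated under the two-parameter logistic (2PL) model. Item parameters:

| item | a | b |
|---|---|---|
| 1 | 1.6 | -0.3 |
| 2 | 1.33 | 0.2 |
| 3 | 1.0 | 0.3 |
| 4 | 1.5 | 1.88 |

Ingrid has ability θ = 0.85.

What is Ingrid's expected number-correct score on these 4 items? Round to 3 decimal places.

P(θ) = 1 / (1 + exp(−a(θ − b)))
P_1 = 1/(1+e^{-1.8400}) = 0.8629
P_2 = 1/(1+e^{-0.8645}) = 0.7036
P_3 = 1/(1+e^{-0.5500}) = 0.6341
P_4 = 1/(1+e^{1.5450}) = 0.1758
E[score] = 0.8629 + 0.7036 + 0.6341 + 0.1758 = 2.3765

2.376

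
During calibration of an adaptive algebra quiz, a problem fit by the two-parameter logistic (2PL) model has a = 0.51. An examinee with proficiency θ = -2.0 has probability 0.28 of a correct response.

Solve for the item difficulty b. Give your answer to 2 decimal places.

-0.15

P(θ) = 1 / (1 + exp(−a(θ − b)))
logit(0.28) = ln(0.28/0.72) = -0.9445
b = θ − logit/(a) = -2.0 − (-0.9445)/0.5100 = -0.1481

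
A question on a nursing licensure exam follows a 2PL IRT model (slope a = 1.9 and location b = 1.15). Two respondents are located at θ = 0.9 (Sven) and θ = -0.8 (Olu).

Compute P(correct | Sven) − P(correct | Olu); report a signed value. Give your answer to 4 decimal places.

P(θ) = 1 / (1 + exp(−a(θ − b)))
P(Sven) = 0.3834  [exponent -0.4750]
P(Olu) = 0.0240  [exponent -3.7050]
Difference = 0.3834 − 0.0240 = 0.3594

0.3594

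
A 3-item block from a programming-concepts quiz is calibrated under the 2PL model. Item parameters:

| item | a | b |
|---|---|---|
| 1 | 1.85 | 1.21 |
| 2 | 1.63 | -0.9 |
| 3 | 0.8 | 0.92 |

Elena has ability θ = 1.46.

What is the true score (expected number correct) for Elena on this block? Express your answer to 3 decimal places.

2.199

P(θ) = 1 / (1 + exp(−a(θ − b)))
P_1 = 1/(1+e^{-0.4625}) = 0.6136
P_2 = 1/(1+e^{-3.8468}) = 0.9791
P_3 = 1/(1+e^{-0.4320}) = 0.6064
E[score] = 0.6136 + 0.9791 + 0.6064 = 2.1991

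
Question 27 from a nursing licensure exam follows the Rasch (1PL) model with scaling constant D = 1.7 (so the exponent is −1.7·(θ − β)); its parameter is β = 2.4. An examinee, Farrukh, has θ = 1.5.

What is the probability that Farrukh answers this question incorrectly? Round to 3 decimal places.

0.822

P(θ) = 1 / (1 + exp(−D·(θ − β)))
Exponent: 1.7 × (1.5 − 2.4) = -1.5300
1/(1 + e^{1.5300}) = 0.1780
P = 0.1780
P(incorrect) = 1 − 0.1780 = 0.8220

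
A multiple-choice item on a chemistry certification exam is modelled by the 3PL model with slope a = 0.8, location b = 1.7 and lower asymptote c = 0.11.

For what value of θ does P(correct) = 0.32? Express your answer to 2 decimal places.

P(θ) = c + (1 − c) · 1 / (1 + exp(−a(θ − b)))
Remove guessing floor: (0.32 − 0.11)/(1 − 0.11) = 0.2360
logit = ln(0.2360/0.7640) = -1.1750
θ = b + logit/(a) = 1.7 + (-1.1750)/0.8000 = 0.2313

0.23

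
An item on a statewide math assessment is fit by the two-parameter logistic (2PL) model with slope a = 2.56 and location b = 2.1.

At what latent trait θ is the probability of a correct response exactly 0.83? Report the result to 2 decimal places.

P(θ) = 1 / (1 + exp(−a(θ − b)))
logit = ln(0.8300/0.1700) = 1.5856
θ = b + logit/(a) = 2.1 + 1.5856/2.5600 = 2.7194

2.72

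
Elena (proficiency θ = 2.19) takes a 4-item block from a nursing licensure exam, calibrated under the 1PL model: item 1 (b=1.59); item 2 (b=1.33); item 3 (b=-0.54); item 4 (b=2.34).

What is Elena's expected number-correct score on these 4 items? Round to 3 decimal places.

2.750

P(θ) = 1 / (1 + exp(−(θ − b)))
P_1 = 1/(1+e^{-0.6000}) = 0.6457
P_2 = 1/(1+e^{-0.8600}) = 0.7027
P_3 = 1/(1+e^{-2.7300}) = 0.9388
P_4 = 1/(1+e^{0.1500}) = 0.4626
E[score] = 0.6457 + 0.7027 + 0.9388 + 0.4626 = 2.7497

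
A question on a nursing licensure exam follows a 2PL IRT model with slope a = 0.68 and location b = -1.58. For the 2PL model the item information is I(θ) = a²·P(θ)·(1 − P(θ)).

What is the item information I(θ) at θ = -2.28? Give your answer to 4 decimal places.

P = 1/(1+e^{0.4760}) = 0.3832
P(1−P) = 0.3832 × 0.6168 = 0.2364
I = a² × P(1−P) = 0.68² × 0.2364 = 0.10929

0.1093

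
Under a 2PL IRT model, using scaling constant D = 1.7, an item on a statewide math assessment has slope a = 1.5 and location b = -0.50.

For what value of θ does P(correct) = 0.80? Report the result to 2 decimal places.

0.04

P(θ) = 1 / (1 + exp(−D·a(θ − b)))
logit = ln(0.8000/0.2000) = 1.3863
θ = b + logit/(1.7·a) = -0.50 + 1.3863/2.5500 = 0.0436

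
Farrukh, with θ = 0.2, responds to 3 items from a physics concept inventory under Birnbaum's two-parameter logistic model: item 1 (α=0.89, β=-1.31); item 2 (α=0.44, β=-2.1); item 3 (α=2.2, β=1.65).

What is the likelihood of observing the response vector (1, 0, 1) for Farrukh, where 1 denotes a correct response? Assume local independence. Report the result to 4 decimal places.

P(θ) = 1 / (1 + exp(−α(θ − β)))
P_1 = 1/(1+e^{-1.3439}) = 0.7931
P_2 = 1/(1+e^{-1.0120}) = 0.7334
P_3 = 1/(1+e^{3.1900}) = 0.0395
L = P_1 × (1−P_2) × P_3 = 0.7931 × 0.2666 × 0.0395 = 0.00836

0.0084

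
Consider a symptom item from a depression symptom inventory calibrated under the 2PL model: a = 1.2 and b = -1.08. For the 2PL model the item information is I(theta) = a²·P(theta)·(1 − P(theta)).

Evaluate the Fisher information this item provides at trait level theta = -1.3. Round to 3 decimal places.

0.354

P = 1/(1+e^{0.2640}) = 0.4344
P(1−P) = 0.4344 × 0.5656 = 0.2457
I = a² × P(1−P) = 1.2² × 0.2457 = 0.35380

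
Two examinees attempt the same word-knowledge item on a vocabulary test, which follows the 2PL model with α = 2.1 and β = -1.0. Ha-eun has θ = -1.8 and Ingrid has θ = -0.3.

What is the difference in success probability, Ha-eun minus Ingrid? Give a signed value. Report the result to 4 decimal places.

P(θ) = 1 / (1 + exp(−α(θ − β)))
P(Ha-eun) = 0.1571  [exponent -1.6800]
P(Ingrid) = 0.8131  [exponent 1.4700]
Difference = 0.1571 − 0.8131 = -0.6560

-0.6560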